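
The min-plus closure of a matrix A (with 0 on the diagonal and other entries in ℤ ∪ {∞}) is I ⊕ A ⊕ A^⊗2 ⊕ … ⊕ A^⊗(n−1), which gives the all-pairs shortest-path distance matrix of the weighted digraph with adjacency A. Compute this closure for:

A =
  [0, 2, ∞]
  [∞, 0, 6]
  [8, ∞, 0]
Closure =
  [0, 2, 8]
  [14, 0, 6]
  [8, 10, 0]

This is the Floyd-Warshall all-pairs shortest-path computation. For each intermediate vertex k = 0, 1, …, 2, update dist[i][j] ← min(dist[i][j], dist[i][k] + dist[k][j]). The final matrix gives, for each (i, j), the minimum total weight of any directed path from i to j (possibly empty when i = j).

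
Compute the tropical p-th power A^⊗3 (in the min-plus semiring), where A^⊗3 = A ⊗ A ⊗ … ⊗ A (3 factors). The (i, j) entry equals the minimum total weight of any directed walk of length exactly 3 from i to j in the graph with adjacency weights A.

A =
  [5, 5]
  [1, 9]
A^⊗3 =
  [11, 11]
  [7, 11]

Each entry (A^⊗3)_ij equals the minimum over all length-3 walks i = v_0 → v_1 → … → v_3 = j of Σ_t A[v_t][v_{t+1}]. For example, for (i, j) = (0, 1) we minimise over 4 possible intermediate vertex sequences; the minimum is 11, attained along the walk 0 → 1 → 0 → 1.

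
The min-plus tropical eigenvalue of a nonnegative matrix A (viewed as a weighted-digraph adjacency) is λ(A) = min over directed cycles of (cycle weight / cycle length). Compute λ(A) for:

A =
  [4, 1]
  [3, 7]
λ(A) = 2

Enumerate directed cycles and compute their means (weight / length). Sample:
  cycle 0 → 0: weight = 4, length = 1, mean = 4/1 ≈ 4.000
  cycle 1 → 1: weight = 7, length = 1, mean = 7/1 ≈ 7.000
  cycle 0 → 1 → 0: weight = 4, length = 2, mean = 4/2 ≈ 2.000
  cycle 1 → 0 → 1: weight = 4, length = 2, mean = 4/2 ≈ 2.000
Minimum mean = 2.000, attained e.g. along the cycle 0 → 1 → 0 with weight 4 and length 2. So λ(A) = 4/2 = 2.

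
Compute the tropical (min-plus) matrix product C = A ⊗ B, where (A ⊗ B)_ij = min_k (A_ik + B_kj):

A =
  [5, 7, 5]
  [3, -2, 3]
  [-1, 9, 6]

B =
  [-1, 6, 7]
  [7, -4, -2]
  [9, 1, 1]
A ⊗ B =
  [4, 3, 5]
  [2, -6, -4]
  [-2, 5, 6]

Apply the min-plus product entry-by-entry:
  C[0][0] = min over k of (A[0][0] + B[0][0] = 5 + -1 = 4, A[0][1] + B[1][0] = 7 + 7 = 14, A[0][2] + B[2][0] = 5 + 9 = 14) = 4 (attained at k = 0)
  C[0][1] = min over k of (A[0][0] + B[0][1] = 5 + 6 = 11, A[0][1] + B[1][1] = 7 + -4 = 3, A[0][2] + B[2][1] = 5 + 1 = 6) = 3 (attained at k = 1)
  C[0][2] = min over k of (A[0][0] + B[0][2] = 5 + 7 = 12, A[0][1] + B[1][2] = 7 + -2 = 5, A[0][2] + B[2][2] = 5 + 1 = 6) = 5 (attained at k = 1)
  C[1][0] = min over k of (A[1][0] + B[0][0] = 3 + -1 = 2, A[1][1] + B[1][0] = -2 + 7 = 5, A[1][2] + B[2][0] = 3 + 9 = 12) = 2 (attained at k = 0)
  C[1][1] = min over k of (A[1][0] + B[0][1] = 3 + 6 = 9, A[1][1] + B[1][1] = -2 + -4 = -6, A[1][2] + B[2][1] = 3 + 1 = 4) = -6 (attained at k = 1)
  C[1][2] = min over k of (A[1][0] + B[0][2] = 3 + 7 = 10, A[1][1] + B[1][2] = -2 + -2 = -4, A[1][2] + B[2][2] = 3 + 1 = 4) = -4 (attained at k = 1)
  C[2][0] = min over k of (A[2][0] + B[0][0] = -1 + -1 = -2, A[2][1] + B[1][0] = 9 + 7 = 16, A[2][2] + B[2][0] = 6 + 9 = 15) = -2 (attained at k = 0)
  C[2][1] = min over k of (A[2][0] + B[0][1] = -1 + 6 = 5, A[2][1] + B[1][1] = 9 + -4 = 5, A[2][2] + B[2][1] = 6 + 1 = 7) = 5 (attained at k = 0)
  C[2][2] = min over k of (A[2][0] + B[0][2] = -1 + 7 = 6, A[2][1] + B[1][2] = 9 + -2 = 7, A[2][2] + B[2][2] = 6 + 1 = 7) = 6 (attained at k = 0)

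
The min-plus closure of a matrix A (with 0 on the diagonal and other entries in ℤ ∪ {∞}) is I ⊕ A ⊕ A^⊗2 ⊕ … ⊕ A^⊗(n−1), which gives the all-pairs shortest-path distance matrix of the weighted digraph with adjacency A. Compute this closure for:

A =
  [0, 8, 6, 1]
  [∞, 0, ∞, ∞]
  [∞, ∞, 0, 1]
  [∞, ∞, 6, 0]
Closure =
  [0, 8, 6, 1]
  [∞, 0, ∞, ∞]
  [∞, ∞, 0, 1]
  [∞, ∞, 6, 0]

This is the Floyd-Warshall all-pairs shortest-path computation. For each intermediate vertex k = 0, 1, …, 3, update dist[i][j] ← min(dist[i][j], dist[i][k] + dist[k][j]). The final matrix gives, for each (i, j), the minimum total weight of any directed path from i to j (possibly empty when i = j).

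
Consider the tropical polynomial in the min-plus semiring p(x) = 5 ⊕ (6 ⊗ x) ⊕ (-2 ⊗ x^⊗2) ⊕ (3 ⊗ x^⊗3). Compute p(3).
p(3) = 4

A tropical monomial a ⊗ x^⊗i evaluates to a + i · x. Evaluating each term at x = 3:
  Term 0 contributes 5 + 0 · 3 = 5
  Term 1 contributes 6 + 1 · 3 = 9
  Term 2 contributes -2 + 2 · 3 = 4
  Term 3 contributes 3 + 3 · 3 = 12
p(3) = ⊕ of these = min[5, 9, 4, 12] = 4.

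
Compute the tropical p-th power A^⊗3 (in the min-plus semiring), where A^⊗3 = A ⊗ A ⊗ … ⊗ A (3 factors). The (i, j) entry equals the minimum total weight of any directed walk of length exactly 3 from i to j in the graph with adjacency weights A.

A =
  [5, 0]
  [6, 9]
A^⊗3 =
  [11, 6]
  [12, 11]

Each entry (A^⊗3)_ij equals the minimum over all length-3 walks i = v_0 → v_1 → … → v_3 = j of Σ_t A[v_t][v_{t+1}]. For example, for (i, j) = (0, 1) we minimise over 4 possible intermediate vertex sequences; the minimum is 6, attained along the walk 0 → 1 → 0 → 1.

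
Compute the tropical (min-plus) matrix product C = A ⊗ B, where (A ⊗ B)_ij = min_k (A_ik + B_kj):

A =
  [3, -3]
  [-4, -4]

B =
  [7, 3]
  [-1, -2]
A ⊗ B =
  [-4, -5]
  [-5, -6]

Apply the min-plus product entry-by-entry:
  C[0][0] = min over k of (A[0][0] + B[0][0] = 3 + 7 = 10, A[0][1] + B[1][0] = -3 + -1 = -4) = -4 (attained at k = 1)
  C[0][1] = min over k of (A[0][0] + B[0][1] = 3 + 3 = 6, A[0][1] + B[1][1] = -3 + -2 = -5) = -5 (attained at k = 1)
  C[1][0] = min over k of (A[1][0] + B[0][0] = -4 + 7 = 3, A[1][1] + B[1][0] = -4 + -1 = -5) = -5 (attained at k = 1)
  C[1][1] = min over k of (A[1][0] + B[0][1] = -4 + 3 = -1, A[1][1] + B[1][1] = -4 + -2 = -6) = -6 (attained at k = 1)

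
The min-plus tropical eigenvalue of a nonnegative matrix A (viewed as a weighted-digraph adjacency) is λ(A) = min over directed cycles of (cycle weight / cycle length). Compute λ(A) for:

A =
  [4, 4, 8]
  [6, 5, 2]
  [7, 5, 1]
λ(A) = 1

Enumerate directed cycles and compute their means (weight / length). Sample:
  cycle 0 → 0: weight = 4, length = 1, mean = 4/1 ≈ 4.000
  cycle 1 → 1: weight = 5, length = 1, mean = 5/1 ≈ 5.000
  cycle 2 → 2: weight = 1, length = 1, mean = 1/1 ≈ 1.000
  cycle 0 → 1 → 0: weight = 10, length = 2, mean = 10/2 ≈ 5.000
  cycle 0 → 2 → 0: weight = 15, length = 2, mean = 15/2 ≈ 7.500
  cycle 1 → 0 → 1: weight = 10, length = 2, mean = 10/2 ≈ 5.000
Minimum mean = 1.000, attained e.g. along the cycle 2 → 2 with weight 1 and length 1. So λ(A) = 1/1 = 1.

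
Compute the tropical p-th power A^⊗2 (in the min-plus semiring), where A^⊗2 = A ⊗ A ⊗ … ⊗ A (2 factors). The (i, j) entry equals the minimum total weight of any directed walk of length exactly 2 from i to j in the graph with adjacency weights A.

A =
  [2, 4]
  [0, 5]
A^⊗2 =
  [4, 6]
  [2, 4]

Each entry (A^⊗2)_ij equals the minimum over all length-2 walks i = v_0 → v_1 → … → v_2 = j of Σ_t A[v_t][v_{t+1}]. For example, for (i, j) = (0, 1) we minimise over 2 possible intermediate vertex sequences; the minimum is 6, attained along the walk 0 → 0 → 1.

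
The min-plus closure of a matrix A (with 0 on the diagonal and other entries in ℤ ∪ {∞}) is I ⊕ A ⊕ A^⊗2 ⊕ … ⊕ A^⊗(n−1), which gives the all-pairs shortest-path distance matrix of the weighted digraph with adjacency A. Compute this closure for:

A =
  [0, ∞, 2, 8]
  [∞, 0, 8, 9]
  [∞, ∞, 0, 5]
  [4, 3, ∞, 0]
Closure =
  [0, 10, 2, 7]
  [13, 0, 8, 9]
  [9, 8, 0, 5]
  [4, 3, 6, 0]

This is the Floyd-Warshall all-pairs shortest-path computation. For each intermediate vertex k = 0, 1, …, 3, update dist[i][j] ← min(dist[i][j], dist[i][k] + dist[k][j]). The final matrix gives, for each (i, j), the minimum total weight of any directed path from i to j (possibly empty when i = j).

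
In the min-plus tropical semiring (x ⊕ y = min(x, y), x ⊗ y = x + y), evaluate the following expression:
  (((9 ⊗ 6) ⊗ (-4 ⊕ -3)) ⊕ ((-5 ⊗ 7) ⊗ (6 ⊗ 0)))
(((9 ⊗ 6) ⊗ (-4 ⊕ -3)) ⊕ ((-5 ⊗ 7) ⊗ (6 ⊗ 0))) = 8

Expand innermost to outermost. Recall ⊕ takes the minimum of its arguments and ⊗ takes their sum. Working out the expression (((9 ⊗ 6) ⊗ (-4 ⊕ -3)) ⊕ ((-5 ⊗ 7) ⊗ (6 ⊗ 0))) gives 8.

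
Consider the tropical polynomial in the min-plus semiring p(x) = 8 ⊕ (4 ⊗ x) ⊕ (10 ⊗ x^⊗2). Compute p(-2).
p(-2) = 2

A tropical monomial a ⊗ x^⊗i evaluates to a + i · x. Evaluating each term at x = -2:
  Term 0 contributes 8 + 0 · -2 = 8
  Term 1 contributes 4 + 1 · -2 = 2
  Term 2 contributes 10 + 2 · -2 = 6
p(-2) = ⊕ of these = min[8, 2, 6] = 2.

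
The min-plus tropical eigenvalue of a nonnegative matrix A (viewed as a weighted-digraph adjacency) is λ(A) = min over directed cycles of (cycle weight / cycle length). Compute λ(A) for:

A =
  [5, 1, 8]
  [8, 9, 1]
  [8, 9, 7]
λ(A) = 10/3

Enumerate directed cycles and compute their means (weight / length). Sample:
  cycle 0 → 0: weight = 5, length = 1, mean = 5/1 ≈ 5.000
  cycle 1 → 1: weight = 9, length = 1, mean = 9/1 ≈ 9.000
  cycle 2 → 2: weight = 7, length = 1, mean = 7/1 ≈ 7.000
  cycle 0 → 1 → 0: weight = 9, length = 2, mean = 9/2 ≈ 4.500
  cycle 0 → 2 → 0: weight = 16, length = 2, mean = 16/2 ≈ 8.000
  cycle 1 → 0 → 1: weight = 9, length = 2, mean = 9/2 ≈ 4.500
Minimum mean = 3.333, attained e.g. along the cycle 0 → 1 → 2 → 0 with weight 10 and length 3. So λ(A) = 10/3 = 10/3.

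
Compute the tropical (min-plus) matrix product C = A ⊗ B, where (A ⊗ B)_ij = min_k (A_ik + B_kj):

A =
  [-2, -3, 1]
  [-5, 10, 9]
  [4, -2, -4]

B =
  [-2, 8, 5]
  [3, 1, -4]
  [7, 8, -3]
A ⊗ B =
  [-4, -2, -7]
  [-7, 3, 0]
  [1, -1, -7]

Apply the min-plus product entry-by-entry:
  C[0][0] = min over k of (A[0][0] + B[0][0] = -2 + -2 = -4, A[0][1] + B[1][0] = -3 + 3 = 0, A[0][2] + B[2][0] = 1 + 7 = 8) = -4 (attained at k = 0)
  C[0][1] = min over k of (A[0][0] + B[0][1] = -2 + 8 = 6, A[0][1] + B[1][1] = -3 + 1 = -2, A[0][2] + B[2][1] = 1 + 8 = 9) = -2 (attained at k = 1)
  C[0][2] = min over k of (A[0][0] + B[0][2] = -2 + 5 = 3, A[0][1] + B[1][2] = -3 + -4 = -7, A[0][2] + B[2][2] = 1 + -3 = -2) = -7 (attained at k = 1)
  C[1][0] = min over k of (A[1][0] + B[0][0] = -5 + -2 = -7, A[1][1] + B[1][0] = 10 + 3 = 13, A[1][2] + B[2][0] = 9 + 7 = 16) = -7 (attained at k = 0)
  C[1][1] = min over k of (A[1][0] + B[0][1] = -5 + 8 = 3, A[1][1] + B[1][1] = 10 + 1 = 11, A[1][2] + B[2][1] = 9 + 8 = 17) = 3 (attained at k = 0)
  C[1][2] = min over k of (A[1][0] + B[0][2] = -5 + 5 = 0, A[1][1] + B[1][2] = 10 + -4 = 6, A[1][2] + B[2][2] = 9 + -3 = 6) = 0 (attained at k = 0)
  C[2][0] = min over k of (A[2][0] + B[0][0] = 4 + -2 = 2, A[2][1] + B[1][0] = -2 + 3 = 1, A[2][2] + B[2][0] = -4 + 7 = 3) = 1 (attained at k = 1)
  C[2][1] = min over k of (A[2][0] + B[0][1] = 4 + 8 = 12, A[2][1] + B[1][1] = -2 + 1 = -1, A[2][2] + B[2][1] = -4 + 8 = 4) = -1 (attained at k = 1)
  C[2][2] = min over k of (A[2][0] + B[0][2] = 4 + 5 = 9, A[2][1] + B[1][2] = -2 + -4 = -6, A[2][2] + B[2][2] = -4 + -3 = -7) = -7 (attained at k = 2)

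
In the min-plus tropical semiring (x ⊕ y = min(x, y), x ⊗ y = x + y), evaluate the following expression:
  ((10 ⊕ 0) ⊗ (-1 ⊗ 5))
((10 ⊕ 0) ⊗ (-1 ⊗ 5)) = 4

Expand innermost to outermost. Recall ⊕ takes the minimum of its arguments and ⊗ takes their sum. Working out the expression ((10 ⊕ 0) ⊗ (-1 ⊗ 5)) gives 4.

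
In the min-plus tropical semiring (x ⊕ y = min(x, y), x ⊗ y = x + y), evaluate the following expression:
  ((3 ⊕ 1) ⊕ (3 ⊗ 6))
((3 ⊕ 1) ⊕ (3 ⊗ 6)) = 1

Expand innermost to outermost. Recall ⊕ takes the minimum of its arguments and ⊗ takes their sum. Working out the expression ((3 ⊕ 1) ⊕ (3 ⊗ 6)) gives 1.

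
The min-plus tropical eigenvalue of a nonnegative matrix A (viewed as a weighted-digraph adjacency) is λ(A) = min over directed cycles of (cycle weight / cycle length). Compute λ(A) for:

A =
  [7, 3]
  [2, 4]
λ(A) = 5/2

Enumerate directed cycles and compute their means (weight / length). Sample:
  cycle 0 → 0: weight = 7, length = 1, mean = 7/1 ≈ 7.000
  cycle 1 → 1: weight = 4, length = 1, mean = 4/1 ≈ 4.000
  cycle 0 → 1 → 0: weight = 5, length = 2, mean = 5/2 ≈ 2.500
  cycle 1 → 0 → 1: weight = 5, length = 2, mean = 5/2 ≈ 2.500
Minimum mean = 2.500, attained e.g. along the cycle 0 → 1 → 0 with weight 5 and length 2. So λ(A) = 5/2 = 5/2.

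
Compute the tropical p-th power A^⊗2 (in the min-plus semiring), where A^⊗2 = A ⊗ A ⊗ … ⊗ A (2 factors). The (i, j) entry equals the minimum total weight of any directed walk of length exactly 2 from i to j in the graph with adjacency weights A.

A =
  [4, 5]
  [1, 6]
A^⊗2 =
  [6, 9]
  [5, 6]

Each entry (A^⊗2)_ij equals the minimum over all length-2 walks i = v_0 → v_1 → … → v_2 = j of Σ_t A[v_t][v_{t+1}]. For example, for (i, j) = (0, 1) we minimise over 2 possible intermediate vertex sequences; the minimum is 9, attained along the walk 0 → 0 → 1.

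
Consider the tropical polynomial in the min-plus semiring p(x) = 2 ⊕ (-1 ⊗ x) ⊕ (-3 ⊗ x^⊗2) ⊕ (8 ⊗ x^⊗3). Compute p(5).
p(5) = 2

A tropical monomial a ⊗ x^⊗i evaluates to a + i · x. Evaluating each term at x = 5:
  Term 0 contributes 2 + 0 · 5 = 2
  Term 1 contributes -1 + 1 · 5 = 4
  Term 2 contributes -3 + 2 · 5 = 7
  Term 3 contributes 8 + 3 · 5 = 23
p(5) = ⊕ of these = min[2, 4, 7, 23] = 2.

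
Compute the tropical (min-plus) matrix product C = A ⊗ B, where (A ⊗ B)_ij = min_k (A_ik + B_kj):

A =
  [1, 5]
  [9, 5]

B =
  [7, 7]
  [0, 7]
A ⊗ B =
  [5, 8]
  [5, 12]

Apply the min-plus product entry-by-entry:
  C[0][0] = min over k of (A[0][0] + B[0][0] = 1 + 7 = 8, A[0][1] + B[1][0] = 5 + 0 = 5) = 5 (attained at k = 1)
  C[0][1] = min over k of (A[0][0] + B[0][1] = 1 + 7 = 8, A[0][1] + B[1][1] = 5 + 7 = 12) = 8 (attained at k = 0)
  C[1][0] = min over k of (A[1][0] + B[0][0] = 9 + 7 = 16, A[1][1] + B[1][0] = 5 + 0 = 5) = 5 (attained at k = 1)
  C[1][1] = min over k of (A[1][0] + B[0][1] = 9 + 7 = 16, A[1][1] + B[1][1] = 5 + 7 = 12) = 12 (attained at k = 1)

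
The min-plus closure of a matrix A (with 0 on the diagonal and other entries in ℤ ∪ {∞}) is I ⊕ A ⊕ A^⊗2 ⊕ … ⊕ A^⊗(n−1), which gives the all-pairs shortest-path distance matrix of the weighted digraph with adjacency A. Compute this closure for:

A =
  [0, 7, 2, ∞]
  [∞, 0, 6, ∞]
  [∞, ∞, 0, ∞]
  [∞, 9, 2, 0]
Closure =
  [0, 7, 2, ∞]
  [∞, 0, 6, ∞]
  [∞, ∞, 0, ∞]
  [∞, 9, 2, 0]

This is the Floyd-Warshall all-pairs shortest-path computation. For each intermediate vertex k = 0, 1, …, 3, update dist[i][j] ← min(dist[i][j], dist[i][k] + dist[k][j]). The final matrix gives, for each (i, j), the minimum total weight of any directed path from i to j (possibly empty when i = j).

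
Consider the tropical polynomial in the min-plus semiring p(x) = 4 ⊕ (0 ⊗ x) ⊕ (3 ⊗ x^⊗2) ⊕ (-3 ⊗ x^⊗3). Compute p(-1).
p(-1) = -6

A tropical monomial a ⊗ x^⊗i evaluates to a + i · x. Evaluating each term at x = -1:
  Term 0 contributes 4 + 0 · -1 = 4
  Term 1 contributes 0 + 1 · -1 = -1
  Term 2 contributes 3 + 2 · -1 = 1
  Term 3 contributes -3 + 3 · -1 = -6
p(-1) = ⊕ of these = min[4, -1, 1, -6] = -6.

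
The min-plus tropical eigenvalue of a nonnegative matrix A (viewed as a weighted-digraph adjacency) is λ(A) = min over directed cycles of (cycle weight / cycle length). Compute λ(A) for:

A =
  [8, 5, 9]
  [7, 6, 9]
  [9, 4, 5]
λ(A) = 5

Enumerate directed cycles and compute their means (weight / length). Sample:
  cycle 0 → 0: weight = 8, length = 1, mean = 8/1 ≈ 8.000
  cycle 1 → 1: weight = 6, length = 1, mean = 6/1 ≈ 6.000
  cycle 2 → 2: weight = 5, length = 1, mean = 5/1 ≈ 5.000
  cycle 0 → 1 → 0: weight = 12, length = 2, mean = 12/2 ≈ 6.000
  cycle 0 → 2 → 0: weight = 18, length = 2, mean = 18/2 ≈ 9.000
  cycle 1 → 0 → 1: weight = 12, length = 2, mean = 12/2 ≈ 6.000
Minimum mean = 5.000, attained e.g. along the cycle 2 → 2 with weight 5 and length 1. So λ(A) = 5/1 = 5.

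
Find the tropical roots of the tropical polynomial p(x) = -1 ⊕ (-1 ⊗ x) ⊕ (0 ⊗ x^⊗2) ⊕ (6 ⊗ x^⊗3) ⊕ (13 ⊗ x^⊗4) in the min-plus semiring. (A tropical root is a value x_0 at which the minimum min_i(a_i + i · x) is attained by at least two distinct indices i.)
Roots: {-7, -6, -1, 0}

Each tropical root is a break point of the lower envelope of the lines y = a_i + i · x (there are 5 lines, with slopes 0, 1, ..., 4). Only the lines that attain the minimum somewhere contribute to roots; other lines are dominated. Here the surviving (envelope) indices are i = 4, i = 3, i = 2, i = 1, i = 0.
Intersections between consecutive envelope lines give the roots: for adjacent envelope indices i < j the intersection is x = (a_i − a_j) / (j − i). Reading off the sorted break points: {-7, -6, -1, 0}.
Verification: at each break x_0, at least two indices attain the minimum of min_i(a_i + i · x_0).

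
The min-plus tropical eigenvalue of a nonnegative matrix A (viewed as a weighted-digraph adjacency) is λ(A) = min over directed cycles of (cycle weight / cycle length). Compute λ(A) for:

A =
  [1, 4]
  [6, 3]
λ(A) = 1

Enumerate directed cycles and compute their means (weight / length). Sample:
  cycle 0 → 0: weight = 1, length = 1, mean = 1/1 ≈ 1.000
  cycle 1 → 1: weight = 3, length = 1, mean = 3/1 ≈ 3.000
  cycle 0 → 1 → 0: weight = 10, length = 2, mean = 10/2 ≈ 5.000
  cycle 1 → 0 → 1: weight = 10, length = 2, mean = 10/2 ≈ 5.000
Minimum mean = 1.000, attained e.g. along the cycle 0 → 0 with weight 1 and length 1. So λ(A) = 1/1 = 1.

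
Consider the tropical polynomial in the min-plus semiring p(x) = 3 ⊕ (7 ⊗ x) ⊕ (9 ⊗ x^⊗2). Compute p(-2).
p(-2) = 3

A tropical monomial a ⊗ x^⊗i evaluates to a + i · x. Evaluating each term at x = -2:
  Term 0 contributes 3 + 0 · -2 = 3
  Term 1 contributes 7 + 1 · -2 = 5
  Term 2 contributes 9 + 2 · -2 = 5
p(-2) = ⊕ of these = min[3, 5, 5] = 3.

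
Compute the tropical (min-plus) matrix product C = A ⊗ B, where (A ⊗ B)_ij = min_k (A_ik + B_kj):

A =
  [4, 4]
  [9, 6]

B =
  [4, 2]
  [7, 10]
A ⊗ B =
  [8, 6]
  [13, 11]

Apply the min-plus product entry-by-entry:
  C[0][0] = min over k of (A[0][0] + B[0][0] = 4 + 4 = 8, A[0][1] + B[1][0] = 4 + 7 = 11) = 8 (attained at k = 0)
  C[0][1] = min over k of (A[0][0] + B[0][1] = 4 + 2 = 6, A[0][1] + B[1][1] = 4 + 10 = 14) = 6 (attained at k = 0)
  C[1][0] = min over k of (A[1][0] + B[0][0] = 9 + 4 = 13, A[1][1] + B[1][0] = 6 + 7 = 13) = 13 (attained at k = 0)
  C[1][1] = min over k of (A[1][0] + B[0][1] = 9 + 2 = 11, A[1][1] + B[1][1] = 6 + 10 = 16) = 11 (attained at k = 0)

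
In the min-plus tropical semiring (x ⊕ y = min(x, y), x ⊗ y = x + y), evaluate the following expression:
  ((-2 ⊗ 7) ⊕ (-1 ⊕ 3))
((-2 ⊗ 7) ⊕ (-1 ⊕ 3)) = -1

Expand innermost to outermost. Recall ⊕ takes the minimum of its arguments and ⊗ takes their sum. Working out the expression ((-2 ⊗ 7) ⊕ (-1 ⊕ 3)) gives -1.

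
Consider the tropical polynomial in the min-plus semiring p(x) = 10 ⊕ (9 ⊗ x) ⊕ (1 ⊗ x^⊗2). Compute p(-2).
p(-2) = -3

A tropical monomial a ⊗ x^⊗i evaluates to a + i · x. Evaluating each term at x = -2:
  Term 0 contributes 10 + 0 · -2 = 10
  Term 1 contributes 9 + 1 · -2 = 7
  Term 2 contributes 1 + 2 · -2 = -3
p(-2) = ⊕ of these = min[10, 7, -3] = -3.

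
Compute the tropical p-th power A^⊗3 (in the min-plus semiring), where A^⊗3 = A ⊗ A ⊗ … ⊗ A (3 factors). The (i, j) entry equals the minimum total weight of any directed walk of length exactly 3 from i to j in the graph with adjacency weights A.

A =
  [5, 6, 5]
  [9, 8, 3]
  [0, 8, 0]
A^⊗3 =
  [5, 11, 5]
  [3, 9, 3]
  [0, 6, 0]

Each entry (A^⊗3)_ij equals the minimum over all length-3 walks i = v_0 → v_1 → … → v_3 = j of Σ_t A[v_t][v_{t+1}]. For example, for (i, j) = (0, 2) we minimise over 9 possible intermediate vertex sequences; the minimum is 5, attained along the walk 0 → 2 → 2 → 2.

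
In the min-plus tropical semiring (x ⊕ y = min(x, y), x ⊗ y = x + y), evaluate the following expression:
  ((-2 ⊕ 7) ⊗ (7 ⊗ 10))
((-2 ⊕ 7) ⊗ (7 ⊗ 10)) = 15

Expand innermost to outermost. Recall ⊕ takes the minimum of its arguments and ⊗ takes their sum. Working out the expression ((-2 ⊕ 7) ⊗ (7 ⊗ 10)) gives 15.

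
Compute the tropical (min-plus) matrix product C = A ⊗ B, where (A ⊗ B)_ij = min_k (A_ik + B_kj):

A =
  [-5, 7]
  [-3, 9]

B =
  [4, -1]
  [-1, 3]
A ⊗ B =
  [-1, -6]
  [1, -4]

Apply the min-plus product entry-by-entry:
  C[0][0] = min over k of (A[0][0] + B[0][0] = -5 + 4 = -1, A[0][1] + B[1][0] = 7 + -1 = 6) = -1 (attained at k = 0)
  C[0][1] = min over k of (A[0][0] + B[0][1] = -5 + -1 = -6, A[0][1] + B[1][1] = 7 + 3 = 10) = -6 (attained at k = 0)
  C[1][0] = min over k of (A[1][0] + B[0][0] = -3 + 4 = 1, A[1][1] + B[1][0] = 9 + -1 = 8) = 1 (attained at k = 0)
  C[1][1] = min over k of (A[1][0] + B[0][1] = -3 + -1 = -4, A[1][1] + B[1][1] = 9 + 3 = 12) = -4 (attained at k = 0)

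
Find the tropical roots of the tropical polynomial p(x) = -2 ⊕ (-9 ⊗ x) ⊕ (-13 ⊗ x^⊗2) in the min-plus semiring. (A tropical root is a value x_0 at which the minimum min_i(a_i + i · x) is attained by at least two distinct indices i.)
Roots: {4, 7}

Each tropical root is a break point of the lower envelope of the lines y = a_i + i · x (there are 3 lines, with slopes 0, 1, ..., 2). Only the lines that attain the minimum somewhere contribute to roots; other lines are dominated. Here the surviving (envelope) indices are i = 2, i = 1, i = 0.
Intersections between consecutive envelope lines give the roots: for adjacent envelope indices i < j the intersection is x = (a_i − a_j) / (j − i). Reading off the sorted break points: {4, 7}.
Verification: at each break x_0, at least two indices attain the minimum of min_i(a_i + i · x_0).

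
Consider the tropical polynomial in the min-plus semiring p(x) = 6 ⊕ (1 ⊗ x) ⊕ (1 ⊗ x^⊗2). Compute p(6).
p(6) = 6

A tropical monomial a ⊗ x^⊗i evaluates to a + i · x. Evaluating each term at x = 6:
  Term 0 contributes 6 + 0 · 6 = 6
  Term 1 contributes 1 + 1 · 6 = 7
  Term 2 contributes 1 + 2 · 6 = 13
p(6) = ⊕ of these = min[6, 7, 13] = 6.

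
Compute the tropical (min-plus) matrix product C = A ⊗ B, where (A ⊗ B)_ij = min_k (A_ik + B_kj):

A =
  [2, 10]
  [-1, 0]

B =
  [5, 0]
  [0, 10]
A ⊗ B =
  [7, 2]
  [0, -1]

Apply the min-plus product entry-by-entry:
  C[0][0] = min over k of (A[0][0] + B[0][0] = 2 + 5 = 7, A[0][1] + B[1][0] = 10 + 0 = 10) = 7 (attained at k = 0)
  C[0][1] = min over k of (A[0][0] + B[0][1] = 2 + 0 = 2, A[0][1] + B[1][1] = 10 + 10 = 20) = 2 (attained at k = 0)
  C[1][0] = min over k of (A[1][0] + B[0][0] = -1 + 5 = 4, A[1][1] + B[1][0] = 0 + 0 = 0) = 0 (attained at k = 1)
  C[1][1] = min over k of (A[1][0] + B[0][1] = -1 + 0 = -1, A[1][1] + B[1][1] = 0 + 10 = 10) = -1 (attained at k = 0)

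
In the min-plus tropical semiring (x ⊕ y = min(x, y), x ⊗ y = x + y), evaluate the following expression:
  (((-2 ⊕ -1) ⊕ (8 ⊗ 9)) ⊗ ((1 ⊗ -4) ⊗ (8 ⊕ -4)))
(((-2 ⊕ -1) ⊕ (8 ⊗ 9)) ⊗ ((1 ⊗ -4) ⊗ (8 ⊕ -4))) = -9

Expand innermost to outermost. Recall ⊕ takes the minimum of its arguments and ⊗ takes their sum. Working out the expression (((-2 ⊕ -1) ⊕ (8 ⊗ 9)) ⊗ ((1 ⊗ -4) ⊗ (8 ⊕ -4))) gives -9.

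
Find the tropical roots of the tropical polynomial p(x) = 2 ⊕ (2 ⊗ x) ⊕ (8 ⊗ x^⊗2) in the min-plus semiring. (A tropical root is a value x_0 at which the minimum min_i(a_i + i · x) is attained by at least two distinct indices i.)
Roots: {-6, 0}

Each tropical root is a break point of the lower envelope of the lines y = a_i + i · x (there are 3 lines, with slopes 0, 1, ..., 2). Only the lines that attain the minimum somewhere contribute to roots; other lines are dominated. Here the surviving (envelope) indices are i = 2, i = 1, i = 0.
Intersections between consecutive envelope lines give the roots: for adjacent envelope indices i < j the intersection is x = (a_i − a_j) / (j − i). Reading off the sorted break points: {-6, 0}.
Verification: at each break x_0, at least two indices attain the minimum of min_i(a_i + i · x_0).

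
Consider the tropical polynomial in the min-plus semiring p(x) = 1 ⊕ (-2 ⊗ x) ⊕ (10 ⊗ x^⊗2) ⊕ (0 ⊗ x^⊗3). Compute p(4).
p(4) = 1

A tropical monomial a ⊗ x^⊗i evaluates to a + i · x. Evaluating each term at x = 4:
  Term 0 contributes 1 + 0 · 4 = 1
  Term 1 contributes -2 + 1 · 4 = 2
  Term 2 contributes 10 + 2 · 4 = 18
  Term 3 contributes 0 + 3 · 4 = 12
p(4) = ⊕ of these = min[1, 2, 18, 12] = 1.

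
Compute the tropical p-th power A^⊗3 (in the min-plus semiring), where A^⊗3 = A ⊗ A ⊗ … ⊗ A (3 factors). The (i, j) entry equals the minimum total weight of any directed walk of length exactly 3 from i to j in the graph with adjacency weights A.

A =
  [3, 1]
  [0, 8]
A^⊗3 =
  [4, 2]
  [1, 4]

Each entry (A^⊗3)_ij equals the minimum over all length-3 walks i = v_0 → v_1 → … → v_3 = j of Σ_t A[v_t][v_{t+1}]. For example, for (i, j) = (0, 1) we minimise over 4 possible intermediate vertex sequences; the minimum is 2, attained along the walk 0 → 1 → 0 → 1.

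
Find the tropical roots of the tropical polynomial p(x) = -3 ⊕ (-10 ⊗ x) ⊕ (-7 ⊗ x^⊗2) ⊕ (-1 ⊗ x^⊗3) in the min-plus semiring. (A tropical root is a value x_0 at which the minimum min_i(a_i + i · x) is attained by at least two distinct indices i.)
Roots: {-6, -3, 7}

Each tropical root is a break point of the lower envelope of the lines y = a_i + i · x (there are 4 lines, with slopes 0, 1, ..., 3). Only the lines that attain the minimum somewhere contribute to roots; other lines are dominated. Here the surviving (envelope) indices are i = 3, i = 2, i = 1, i = 0.
Intersections between consecutive envelope lines give the roots: for adjacent envelope indices i < j the intersection is x = (a_i − a_j) / (j − i). Reading off the sorted break points: {-6, -3, 7}.
Verification: at each break x_0, at least two indices attain the minimum of min_i(a_i + i · x_0).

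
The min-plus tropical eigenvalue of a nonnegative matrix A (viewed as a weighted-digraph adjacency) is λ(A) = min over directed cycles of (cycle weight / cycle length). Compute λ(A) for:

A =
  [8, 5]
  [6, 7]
λ(A) = 11/2

Enumerate directed cycles and compute their means (weight / length). Sample:
  cycle 0 → 0: weight = 8, length = 1, mean = 8/1 ≈ 8.000
  cycle 1 → 1: weight = 7, length = 1, mean = 7/1 ≈ 7.000
  cycle 0 → 1 → 0: weight = 11, length = 2, mean = 11/2 ≈ 5.500
  cycle 1 → 0 → 1: weight = 11, length = 2, mean = 11/2 ≈ 5.500
Minimum mean = 5.500, attained e.g. along the cycle 0 → 1 → 0 with weight 11 and length 2. So λ(A) = 11/2 = 11/2.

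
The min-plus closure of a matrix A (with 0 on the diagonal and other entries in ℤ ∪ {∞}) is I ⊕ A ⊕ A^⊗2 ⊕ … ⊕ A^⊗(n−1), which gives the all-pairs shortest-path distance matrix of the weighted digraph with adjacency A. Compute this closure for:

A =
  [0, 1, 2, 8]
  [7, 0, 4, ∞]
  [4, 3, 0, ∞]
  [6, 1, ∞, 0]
Closure =
  [0, 1, 2, 8]
  [7, 0, 4, 15]
  [4, 3, 0, 12]
  [6, 1, 5, 0]

This is the Floyd-Warshall all-pairs shortest-path computation. For each intermediate vertex k = 0, 1, …, 3, update dist[i][j] ← min(dist[i][j], dist[i][k] + dist[k][j]). The final matrix gives, for each (i, j), the minimum total weight of any directed path from i to j (possibly empty when i = j).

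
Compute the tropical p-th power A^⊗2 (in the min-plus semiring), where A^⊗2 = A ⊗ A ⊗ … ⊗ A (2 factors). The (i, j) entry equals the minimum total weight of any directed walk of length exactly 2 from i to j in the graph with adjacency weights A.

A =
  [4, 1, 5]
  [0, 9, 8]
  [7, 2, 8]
A^⊗2 =
  [1, 5, 9]
  [4, 1, 5]
  [2, 8, 10]

Each entry (A^⊗2)_ij equals the minimum over all length-2 walks i = v_0 → v_1 → … → v_2 = j of Σ_t A[v_t][v_{t+1}]. For example, for (i, j) = (0, 2) we minimise over 3 possible intermediate vertex sequences; the minimum is 9, attained along the walk 0 → 0 → 2.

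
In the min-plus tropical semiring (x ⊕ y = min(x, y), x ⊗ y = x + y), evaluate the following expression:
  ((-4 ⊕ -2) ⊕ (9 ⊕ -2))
((-4 ⊕ -2) ⊕ (9 ⊕ -2)) = -4

Expand innermost to outermost. Recall ⊕ takes the minimum of its arguments and ⊗ takes their sum. Working out the expression ((-4 ⊕ -2) ⊕ (9 ⊕ -2)) gives -4.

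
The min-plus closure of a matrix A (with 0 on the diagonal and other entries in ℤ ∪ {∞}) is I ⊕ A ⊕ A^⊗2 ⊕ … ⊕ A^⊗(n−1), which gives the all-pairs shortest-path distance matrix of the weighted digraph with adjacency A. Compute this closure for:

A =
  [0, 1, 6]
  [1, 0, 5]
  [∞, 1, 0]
Closure =
  [0, 1, 6]
  [1, 0, 5]
  [2, 1, 0]

This is the Floyd-Warshall all-pairs shortest-path computation. For each intermediate vertex k = 0, 1, …, 2, update dist[i][j] ← min(dist[i][j], dist[i][k] + dist[k][j]). The final matrix gives, for each (i, j), the minimum total weight of any directed path from i to j (possibly empty when i = j).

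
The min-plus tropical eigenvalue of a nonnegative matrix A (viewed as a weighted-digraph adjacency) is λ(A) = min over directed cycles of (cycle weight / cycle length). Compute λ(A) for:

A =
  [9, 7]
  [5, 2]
λ(A) = 2

Enumerate directed cycles and compute their means (weight / length). Sample:
  cycle 0 → 0: weight = 9, length = 1, mean = 9/1 ≈ 9.000
  cycle 1 → 1: weight = 2, length = 1, mean = 2/1 ≈ 2.000
  cycle 0 → 1 → 0: weight = 12, length = 2, mean = 12/2 ≈ 6.000
  cycle 1 → 0 → 1: weight = 12, length = 2, mean = 12/2 ≈ 6.000
Minimum mean = 2.000, attained e.g. along the cycle 1 → 1 with weight 2 and length 1. So λ(A) = 2/1 = 2.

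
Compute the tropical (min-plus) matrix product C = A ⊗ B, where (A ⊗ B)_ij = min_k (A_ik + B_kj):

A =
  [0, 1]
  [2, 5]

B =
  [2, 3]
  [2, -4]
A ⊗ B =
  [2, -3]
  [4, 1]

Apply the min-plus product entry-by-entry:
  C[0][0] = min over k of (A[0][0] + B[0][0] = 0 + 2 = 2, A[0][1] + B[1][0] = 1 + 2 = 3) = 2 (attained at k = 0)
  C[0][1] = min over k of (A[0][0] + B[0][1] = 0 + 3 = 3, A[0][1] + B[1][1] = 1 + -4 = -3) = -3 (attained at k = 1)
  C[1][0] = min over k of (A[1][0] + B[0][0] = 2 + 2 = 4, A[1][1] + B[1][0] = 5 + 2 = 7) = 4 (attained at k = 0)
  C[1][1] = min over k of (A[1][0] + B[0][1] = 2 + 3 = 5, A[1][1] + B[1][1] = 5 + -4 = 1) = 1 (attained at k = 1)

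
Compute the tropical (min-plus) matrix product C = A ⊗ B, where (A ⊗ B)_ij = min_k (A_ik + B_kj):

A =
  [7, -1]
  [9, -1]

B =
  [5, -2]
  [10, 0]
A ⊗ B =
  [9, -1]
  [9, -1]

Apply the min-plus product entry-by-entry:
  C[0][0] = min over k of (A[0][0] + B[0][0] = 7 + 5 = 12, A[0][1] + B[1][0] = -1 + 10 = 9) = 9 (attained at k = 1)
  C[0][1] = min over k of (A[0][0] + B[0][1] = 7 + -2 = 5, A[0][1] + B[1][1] = -1 + 0 = -1) = -1 (attained at k = 1)
  C[1][0] = min over k of (A[1][0] + B[0][0] = 9 + 5 = 14, A[1][1] + B[1][0] = -1 + 10 = 9) = 9 (attained at k = 1)
  C[1][1] = min over k of (A[1][0] + B[0][1] = 9 + -2 = 7, A[1][1] + B[1][1] = -1 + 0 = -1) = -1 (attained at k = 1)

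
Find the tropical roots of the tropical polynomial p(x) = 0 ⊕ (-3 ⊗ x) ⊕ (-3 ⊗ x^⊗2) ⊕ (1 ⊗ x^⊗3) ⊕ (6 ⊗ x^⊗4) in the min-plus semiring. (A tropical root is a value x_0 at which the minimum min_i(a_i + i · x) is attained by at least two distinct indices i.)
Roots: {-5, -4, 0, 3}

Each tropical root is a break point of the lower envelope of the lines y = a_i + i · x (there are 5 lines, with slopes 0, 1, ..., 4). Only the lines that attain the minimum somewhere contribute to roots; other lines are dominated. Here the surviving (envelope) indices are i = 4, i = 3, i = 2, i = 1, i = 0.
Intersections between consecutive envelope lines give the roots: for adjacent envelope indices i < j the intersection is x = (a_i − a_j) / (j − i). Reading off the sorted break points: {-5, -4, 0, 3}.
Verification: at each break x_0, at least two indices attain the minimum of min_i(a_i + i · x_0).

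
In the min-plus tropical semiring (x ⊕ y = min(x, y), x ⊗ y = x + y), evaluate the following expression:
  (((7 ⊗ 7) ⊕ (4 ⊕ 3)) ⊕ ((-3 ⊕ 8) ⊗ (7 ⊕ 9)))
(((7 ⊗ 7) ⊕ (4 ⊕ 3)) ⊕ ((-3 ⊕ 8) ⊗ (7 ⊕ 9))) = 3

Expand innermost to outermost. Recall ⊕ takes the minimum of its arguments and ⊗ takes their sum. Working out the expression (((7 ⊗ 7) ⊕ (4 ⊕ 3)) ⊕ ((-3 ⊕ 8) ⊗ (7 ⊕ 9))) gives 3.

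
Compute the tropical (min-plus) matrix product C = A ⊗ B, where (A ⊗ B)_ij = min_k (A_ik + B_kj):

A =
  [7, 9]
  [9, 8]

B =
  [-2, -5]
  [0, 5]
A ⊗ B =
  [5, 2]
  [7, 4]

Apply the min-plus product entry-by-entry:
  C[0][0] = min over k of (A[0][0] + B[0][0] = 7 + -2 = 5, A[0][1] + B[1][0] = 9 + 0 = 9) = 5 (attained at k = 0)
  C[0][1] = min over k of (A[0][0] + B[0][1] = 7 + -5 = 2, A[0][1] + B[1][1] = 9 + 5 = 14) = 2 (attained at k = 0)
  C[1][0] = min over k of (A[1][0] + B[0][0] = 9 + -2 = 7, A[1][1] + B[1][0] = 8 + 0 = 8) = 7 (attained at k = 0)
  C[1][1] = min over k of (A[1][0] + B[0][1] = 9 + -5 = 4, A[1][1] + B[1][1] = 8 + 5 = 13) = 4 (attained at k = 0)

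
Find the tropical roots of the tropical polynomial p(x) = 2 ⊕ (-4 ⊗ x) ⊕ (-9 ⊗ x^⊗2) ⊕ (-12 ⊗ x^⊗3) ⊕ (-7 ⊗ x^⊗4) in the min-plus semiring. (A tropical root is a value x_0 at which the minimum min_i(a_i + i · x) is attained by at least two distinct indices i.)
Roots: {-5, 3, 5, 6}

Each tropical root is a break point of the lower envelope of the lines y = a_i + i · x (there are 5 lines, with slopes 0, 1, ..., 4). Only the lines that attain the minimum somewhere contribute to roots; other lines are dominated. Here the surviving (envelope) indices are i = 4, i = 3, i = 2, i = 1, i = 0.
Intersections between consecutive envelope lines give the roots: for adjacent envelope indices i < j the intersection is x = (a_i − a_j) / (j − i). Reading off the sorted break points: {-5, 3, 5, 6}.
Verification: at each break x_0, at least two indices attain the minimum of min_i(a_i + i · x_0).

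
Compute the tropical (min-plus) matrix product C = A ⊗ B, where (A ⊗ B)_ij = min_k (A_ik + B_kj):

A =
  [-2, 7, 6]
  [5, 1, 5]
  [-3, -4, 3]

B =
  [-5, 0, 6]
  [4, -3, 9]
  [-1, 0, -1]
A ⊗ B =
  [-7, -2, 4]
  [0, -2, 4]
  [-8, -7, 2]

Apply the min-plus product entry-by-entry:
  C[0][0] = min over k of (A[0][0] + B[0][0] = -2 + -5 = -7, A[0][1] + B[1][0] = 7 + 4 = 11, A[0][2] + B[2][0] = 6 + -1 = 5) = -7 (attained at k = 0)
  C[0][1] = min over k of (A[0][0] + B[0][1] = -2 + 0 = -2, A[0][1] + B[1][1] = 7 + -3 = 4, A[0][2] + B[2][1] = 6 + 0 = 6) = -2 (attained at k = 0)
  C[0][2] = min over k of (A[0][0] + B[0][2] = -2 + 6 = 4, A[0][1] + B[1][2] = 7 + 9 = 16, A[0][2] + B[2][2] = 6 + -1 = 5) = 4 (attained at k = 0)
  C[1][0] = min over k of (A[1][0] + B[0][0] = 5 + -5 = 0, A[1][1] + B[1][0] = 1 + 4 = 5, A[1][2] + B[2][0] = 5 + -1 = 4) = 0 (attained at k = 0)
  C[1][1] = min over k of (A[1][0] + B[0][1] = 5 + 0 = 5, A[1][1] + B[1][1] = 1 + -3 = -2, A[1][2] + B[2][1] = 5 + 0 = 5) = -2 (attained at k = 1)
  C[1][2] = min over k of (A[1][0] + B[0][2] = 5 + 6 = 11, A[1][1] + B[1][2] = 1 + 9 = 10, A[1][2] + B[2][2] = 5 + -1 = 4) = 4 (attained at k = 2)
  C[2][0] = min over k of (A[2][0] + B[0][0] = -3 + -5 = -8, A[2][1] + B[1][0] = -4 + 4 = 0, A[2][2] + B[2][0] = 3 + -1 = 2) = -8 (attained at k = 0)
  C[2][1] = min over k of (A[2][0] + B[0][1] = -3 + 0 = -3, A[2][1] + B[1][1] = -4 + -3 = -7, A[2][2] + B[2][1] = 3 + 0 = 3) = -7 (attained at k = 1)
  C[2][2] = min over k of (A[2][0] + B[0][2] = -3 + 6 = 3, A[2][1] + B[1][2] = -4 + 9 = 5, A[2][2] + B[2][2] = 3 + -1 = 2) = 2 (attained at k = 2)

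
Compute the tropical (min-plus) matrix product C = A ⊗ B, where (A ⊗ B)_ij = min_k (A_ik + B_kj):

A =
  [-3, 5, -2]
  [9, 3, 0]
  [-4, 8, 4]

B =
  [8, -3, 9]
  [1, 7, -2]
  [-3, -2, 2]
A ⊗ B =
  [-5, -6, 0]
  [-3, -2, 1]
  [1, -7, 5]

Apply the min-plus product entry-by-entry:
  C[0][0] = min over k of (A[0][0] + B[0][0] = -3 + 8 = 5, A[0][1] + B[1][0] = 5 + 1 = 6, A[0][2] + B[2][0] = -2 + -3 = -5) = -5 (attained at k = 2)
  C[0][1] = min over k of (A[0][0] + B[0][1] = -3 + -3 = -6, A[0][1] + B[1][1] = 5 + 7 = 12, A[0][2] + B[2][1] = -2 + -2 = -4) = -6 (attained at k = 0)
  C[0][2] = min over k of (A[0][0] + B[0][2] = -3 + 9 = 6, A[0][1] + B[1][2] = 5 + -2 = 3, A[0][2] + B[2][2] = -2 + 2 = 0) = 0 (attained at k = 2)
  C[1][0] = min over k of (A[1][0] + B[0][0] = 9 + 8 = 17, A[1][1] + B[1][0] = 3 + 1 = 4, A[1][2] + B[2][0] = 0 + -3 = -3) = -3 (attained at k = 2)
  C[1][1] = min over k of (A[1][0] + B[0][1] = 9 + -3 = 6, A[1][1] + B[1][1] = 3 + 7 = 10, A[1][2] + B[2][1] = 0 + -2 = -2) = -2 (attained at k = 2)
  C[1][2] = min over k of (A[1][0] + B[0][2] = 9 + 9 = 18, A[1][1] + B[1][2] = 3 + -2 = 1, A[1][2] + B[2][2] = 0 + 2 = 2) = 1 (attained at k = 1)
  C[2][0] = min over k of (A[2][0] + B[0][0] = -4 + 8 = 4, A[2][1] + B[1][0] = 8 + 1 = 9, A[2][2] + B[2][0] = 4 + -3 = 1) = 1 (attained at k = 2)
  C[2][1] = min over k of (A[2][0] + B[0][1] = -4 + -3 = -7, A[2][1] + B[1][1] = 8 + 7 = 15, A[2][2] + B[2][1] = 4 + -2 = 2) = -7 (attained at k = 0)
  C[2][2] = min over k of (A[2][0] + B[0][2] = -4 + 9 = 5, A[2][1] + B[1][2] = 8 + -2 = 6, A[2][2] + B[2][2] = 4 + 2 = 6) = 5 (attained at k = 0)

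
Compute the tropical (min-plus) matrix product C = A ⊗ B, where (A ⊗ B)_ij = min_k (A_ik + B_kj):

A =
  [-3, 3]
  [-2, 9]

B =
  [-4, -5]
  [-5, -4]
A ⊗ B =
  [-7, -8]
  [-6, -7]

Apply the min-plus product entry-by-entry:
  C[0][0] = min over k of (A[0][0] + B[0][0] = -3 + -4 = -7, A[0][1] + B[1][0] = 3 + -5 = -2) = -7 (attained at k = 0)
  C[0][1] = min over k of (A[0][0] + B[0][1] = -3 + -5 = -8, A[0][1] + B[1][1] = 3 + -4 = -1) = -8 (attained at k = 0)
  C[1][0] = min over k of (A[1][0] + B[0][0] = -2 + -4 = -6, A[1][1] + B[1][0] = 9 + -5 = 4) = -6 (attained at k = 0)
  C[1][1] = min over k of (A[1][0] + B[0][1] = -2 + -5 = -7, A[1][1] + B[1][1] = 9 + -4 = 5) = -7 (attained at k = 0)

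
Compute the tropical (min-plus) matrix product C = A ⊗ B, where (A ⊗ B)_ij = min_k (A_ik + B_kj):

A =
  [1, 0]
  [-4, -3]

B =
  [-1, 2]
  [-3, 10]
A ⊗ B =
  [-3, 3]
  [-6, -2]

Apply the min-plus product entry-by-entry:
  C[0][0] = min over k of (A[0][0] + B[0][0] = 1 + -1 = 0, A[0][1] + B[1][0] = 0 + -3 = -3) = -3 (attained at k = 1)
  C[0][1] = min over k of (A[0][0] + B[0][1] = 1 + 2 = 3, A[0][1] + B[1][1] = 0 + 10 = 10) = 3 (attained at k = 0)
  C[1][0] = min over k of (A[1][0] + B[0][0] = -4 + -1 = -5, A[1][1] + B[1][0] = -3 + -3 = -6) = -6 (attained at k = 1)
  C[1][1] = min over k of (A[1][0] + B[0][1] = -4 + 2 = -2, A[1][1] + B[1][1] = -3 + 10 = 7) = -2 (attained at k = 0)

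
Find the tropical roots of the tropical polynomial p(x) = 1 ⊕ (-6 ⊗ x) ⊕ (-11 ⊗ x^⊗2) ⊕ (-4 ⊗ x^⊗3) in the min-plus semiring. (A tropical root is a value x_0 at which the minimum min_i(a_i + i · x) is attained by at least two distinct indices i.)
Roots: {-7, 5, 7}

Each tropical root is a break point of the lower envelope of the lines y = a_i + i · x (there are 4 lines, with slopes 0, 1, ..., 3). Only the lines that attain the minimum somewhere contribute to roots; other lines are dominated. Here the surviving (envelope) indices are i = 3, i = 2, i = 1, i = 0.
Intersections between consecutive envelope lines give the roots: for adjacent envelope indices i < j the intersection is x = (a_i − a_j) / (j − i). Reading off the sorted break points: {-7, 5, 7}.
Verification: at each break x_0, at least two indices attain the minimum of min_i(a_i + i · x_0).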